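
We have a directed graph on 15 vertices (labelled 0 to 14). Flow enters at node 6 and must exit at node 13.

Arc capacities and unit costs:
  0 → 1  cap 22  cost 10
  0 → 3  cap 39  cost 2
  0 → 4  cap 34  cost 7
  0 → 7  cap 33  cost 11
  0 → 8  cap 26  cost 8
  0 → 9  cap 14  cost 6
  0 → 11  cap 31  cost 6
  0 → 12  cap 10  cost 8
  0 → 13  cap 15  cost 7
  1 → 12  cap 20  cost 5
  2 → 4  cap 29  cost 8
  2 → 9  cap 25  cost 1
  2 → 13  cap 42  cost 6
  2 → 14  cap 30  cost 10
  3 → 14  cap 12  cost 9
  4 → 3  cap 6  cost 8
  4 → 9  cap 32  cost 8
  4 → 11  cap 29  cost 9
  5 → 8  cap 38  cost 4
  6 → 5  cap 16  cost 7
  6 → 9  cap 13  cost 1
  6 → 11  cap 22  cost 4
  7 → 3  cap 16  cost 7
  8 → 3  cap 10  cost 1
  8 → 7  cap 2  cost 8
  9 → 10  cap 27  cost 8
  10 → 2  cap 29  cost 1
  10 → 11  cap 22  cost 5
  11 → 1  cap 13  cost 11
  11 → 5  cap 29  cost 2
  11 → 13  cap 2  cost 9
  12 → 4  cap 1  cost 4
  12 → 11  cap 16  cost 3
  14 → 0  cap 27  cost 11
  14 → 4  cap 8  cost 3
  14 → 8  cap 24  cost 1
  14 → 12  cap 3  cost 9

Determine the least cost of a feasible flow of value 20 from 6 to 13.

shortest-cost path #1: 6→11→13 push 2 @ unit cost 13 (adds 26)
shortest-cost path #2: 6→9→10→2→13 push 13 @ unit cost 16 (adds 208)
shortest-cost path #3: 6→11→5→8→3→14→0→13 push 5 @ unit cost 38 (adds 190)
total cost = 424

Minimum cost for 20 units: 424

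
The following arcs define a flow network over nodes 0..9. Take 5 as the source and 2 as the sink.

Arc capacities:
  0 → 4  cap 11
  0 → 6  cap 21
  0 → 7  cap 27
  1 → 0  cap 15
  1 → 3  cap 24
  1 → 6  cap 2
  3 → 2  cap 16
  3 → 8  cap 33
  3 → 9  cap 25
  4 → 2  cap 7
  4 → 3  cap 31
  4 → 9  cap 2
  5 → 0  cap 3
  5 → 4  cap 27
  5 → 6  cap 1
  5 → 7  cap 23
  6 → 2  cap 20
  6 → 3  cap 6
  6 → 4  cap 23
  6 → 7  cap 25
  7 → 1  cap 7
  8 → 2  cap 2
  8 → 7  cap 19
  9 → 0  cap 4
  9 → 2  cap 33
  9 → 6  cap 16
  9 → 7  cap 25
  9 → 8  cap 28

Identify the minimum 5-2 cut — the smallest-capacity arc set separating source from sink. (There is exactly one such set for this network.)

augment #1: 5→4→2 push 7
augment #2: 5→6→2 push 1
augment #3: 5→0→6→2 push 3
augment #4: 5→4→3→2 push 16
augment #5: 5→4→9→2 push 2
augment #6: 5→4→3→8→2 push 2
augment #7: 5→7→1→6→2 push 2
augment #8: 5→7→1→0→6→2 push 5
max flow = 38; residual-reachable set from 5 gives S-side
cut edges (S→T): {(5,0), (5,4), (5,6), (7,1)} total cap 38

Min-cut arcs: {(5,0), (5,4), (5,6), (7,1)} (total capacity 38)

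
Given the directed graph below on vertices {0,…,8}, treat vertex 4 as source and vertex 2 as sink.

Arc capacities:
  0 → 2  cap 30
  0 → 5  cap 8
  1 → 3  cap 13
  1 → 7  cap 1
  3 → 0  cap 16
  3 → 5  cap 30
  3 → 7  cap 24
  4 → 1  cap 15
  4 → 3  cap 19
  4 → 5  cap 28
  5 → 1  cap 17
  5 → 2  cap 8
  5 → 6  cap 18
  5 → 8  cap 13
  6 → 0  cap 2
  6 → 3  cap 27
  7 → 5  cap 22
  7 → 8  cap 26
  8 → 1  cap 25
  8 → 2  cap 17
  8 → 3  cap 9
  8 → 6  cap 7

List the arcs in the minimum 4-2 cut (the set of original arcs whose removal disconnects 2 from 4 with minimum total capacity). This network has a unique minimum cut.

augment #1: 4→5→2 push 8
augment #2: 4→3→0→2 push 16
augment #3: 4→5→8→2 push 13
augment #4: 4→1→7→8→2 push 1
augment #5: 4→3→7→8→2 push 3
augment #6: 4→5→6→0→2 push 2
max flow = 43; residual-reachable set from 4 gives S-side
cut edges (S→T): {(3,0), (5,2), (6,0), (8,2)} total cap 43

Min-cut arcs: {(3,0), (5,2), (6,0), (8,2)} (total capacity 43)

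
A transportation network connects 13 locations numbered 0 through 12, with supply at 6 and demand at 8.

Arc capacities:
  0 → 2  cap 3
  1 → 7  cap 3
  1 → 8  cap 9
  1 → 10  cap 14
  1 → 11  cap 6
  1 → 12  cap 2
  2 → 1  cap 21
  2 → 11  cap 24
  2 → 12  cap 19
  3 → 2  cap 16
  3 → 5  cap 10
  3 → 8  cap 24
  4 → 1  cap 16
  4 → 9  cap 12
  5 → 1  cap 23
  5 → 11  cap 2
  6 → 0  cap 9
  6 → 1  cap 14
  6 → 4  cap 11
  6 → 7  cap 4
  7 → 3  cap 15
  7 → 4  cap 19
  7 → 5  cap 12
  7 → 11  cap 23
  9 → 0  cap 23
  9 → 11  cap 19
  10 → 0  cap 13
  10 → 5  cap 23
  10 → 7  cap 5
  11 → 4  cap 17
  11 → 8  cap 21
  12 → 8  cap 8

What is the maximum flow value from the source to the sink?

Maximum flow value: 32

augment #1: 6→1→8 bottleneck 9, total now 9
augment #2: 6→1→11→8 bottleneck 5, total now 14
augment #3: 6→7→3→8 bottleneck 4, total now 18
augment #4: 6→0→2→11→8 bottleneck 3, total now 21
augment #5: 6→4→1→11→8 bottleneck 1, total now 22
augment #6: 6→4→1→12→8 bottleneck 2, total now 24
augment #7: 6→4→9→11→8 bottleneck 8, total now 32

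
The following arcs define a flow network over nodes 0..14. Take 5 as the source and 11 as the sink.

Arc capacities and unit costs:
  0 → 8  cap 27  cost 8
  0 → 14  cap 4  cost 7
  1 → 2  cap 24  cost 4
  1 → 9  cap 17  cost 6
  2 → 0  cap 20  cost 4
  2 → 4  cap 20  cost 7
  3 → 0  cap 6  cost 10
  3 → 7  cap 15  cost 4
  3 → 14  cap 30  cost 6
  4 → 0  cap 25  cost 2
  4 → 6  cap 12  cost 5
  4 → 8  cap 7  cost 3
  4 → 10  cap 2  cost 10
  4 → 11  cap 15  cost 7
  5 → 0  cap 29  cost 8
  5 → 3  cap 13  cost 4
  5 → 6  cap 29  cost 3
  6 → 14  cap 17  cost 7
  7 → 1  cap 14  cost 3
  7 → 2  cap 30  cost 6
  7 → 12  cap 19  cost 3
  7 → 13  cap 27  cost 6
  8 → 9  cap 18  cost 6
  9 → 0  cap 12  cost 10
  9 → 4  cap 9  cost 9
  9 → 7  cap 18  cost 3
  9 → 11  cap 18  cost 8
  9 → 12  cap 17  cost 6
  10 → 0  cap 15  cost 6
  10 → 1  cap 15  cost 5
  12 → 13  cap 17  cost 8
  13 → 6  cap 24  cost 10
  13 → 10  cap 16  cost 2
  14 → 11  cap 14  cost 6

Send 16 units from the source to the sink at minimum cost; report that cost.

Minimum cost for 16 units: 274

shortest-cost path #1: 5→6→14→11 push 14 @ unit cost 16 (adds 224)
shortest-cost path #2: 5→3→7→1→9→11 push 2 @ unit cost 25 (adds 50)
total cost = 274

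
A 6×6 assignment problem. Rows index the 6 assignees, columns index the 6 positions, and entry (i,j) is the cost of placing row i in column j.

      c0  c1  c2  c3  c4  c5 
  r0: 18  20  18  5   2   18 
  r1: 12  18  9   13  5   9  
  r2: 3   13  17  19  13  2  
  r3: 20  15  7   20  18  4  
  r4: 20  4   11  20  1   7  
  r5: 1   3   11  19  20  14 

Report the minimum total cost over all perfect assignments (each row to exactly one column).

optimal assignment: row0→col3 (cost 5), row1→col4 (cost 5), row2→col5 (cost 2), row3→col2 (cost 7), row4→col1 (cost 4), row5→col0 (cost 1)
total = 5 + 5 + 2 + 7 + 4 + 1 = 24

Minimum assignment cost: 24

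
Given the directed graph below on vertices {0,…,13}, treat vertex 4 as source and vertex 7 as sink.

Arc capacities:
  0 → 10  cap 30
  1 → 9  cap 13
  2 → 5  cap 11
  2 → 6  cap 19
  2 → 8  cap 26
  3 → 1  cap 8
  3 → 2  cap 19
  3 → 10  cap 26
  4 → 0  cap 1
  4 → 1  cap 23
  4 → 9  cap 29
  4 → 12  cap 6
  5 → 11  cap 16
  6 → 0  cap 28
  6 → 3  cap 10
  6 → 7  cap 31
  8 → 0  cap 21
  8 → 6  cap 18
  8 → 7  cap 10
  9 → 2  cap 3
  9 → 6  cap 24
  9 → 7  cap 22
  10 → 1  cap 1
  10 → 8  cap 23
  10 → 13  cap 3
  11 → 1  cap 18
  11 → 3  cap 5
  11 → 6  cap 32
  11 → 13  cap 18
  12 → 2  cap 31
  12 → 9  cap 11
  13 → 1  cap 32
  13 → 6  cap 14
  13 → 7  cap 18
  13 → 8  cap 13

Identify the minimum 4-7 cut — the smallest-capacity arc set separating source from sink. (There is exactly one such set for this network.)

Min-cut arcs: {(1,9), (4,0), (4,9), (4,12)} (total capacity 49)

augment #1: 4→9→7 push 22
augment #2: 4→9→6→7 push 7
augment #3: 4→0→10→8→7 push 1
augment #4: 4→1→9→6→7 push 13
augment #5: 4→12→2→6→7 push 6
max flow = 49; residual-reachable set from 4 gives S-side
cut edges (S→T): {(1,9), (4,0), (4,9), (4,12)} total cap 49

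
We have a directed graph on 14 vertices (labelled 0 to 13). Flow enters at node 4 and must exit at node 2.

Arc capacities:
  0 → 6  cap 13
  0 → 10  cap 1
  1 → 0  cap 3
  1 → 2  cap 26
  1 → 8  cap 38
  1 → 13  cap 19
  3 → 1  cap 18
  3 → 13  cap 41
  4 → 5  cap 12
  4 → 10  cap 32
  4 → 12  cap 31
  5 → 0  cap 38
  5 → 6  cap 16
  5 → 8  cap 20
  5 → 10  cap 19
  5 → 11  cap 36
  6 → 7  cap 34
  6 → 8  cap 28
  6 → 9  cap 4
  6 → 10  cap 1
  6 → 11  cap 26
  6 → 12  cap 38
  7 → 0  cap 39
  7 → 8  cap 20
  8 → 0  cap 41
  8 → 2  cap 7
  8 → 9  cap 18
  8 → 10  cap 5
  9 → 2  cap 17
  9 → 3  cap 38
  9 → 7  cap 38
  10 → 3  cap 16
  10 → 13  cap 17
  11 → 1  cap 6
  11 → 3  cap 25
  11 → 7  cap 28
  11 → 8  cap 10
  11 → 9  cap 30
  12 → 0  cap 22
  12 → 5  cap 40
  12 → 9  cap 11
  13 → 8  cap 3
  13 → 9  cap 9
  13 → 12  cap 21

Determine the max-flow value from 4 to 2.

Maximum flow value: 48

augment #1: 4→5→8→2 bottleneck 7, total now 7
augment #2: 4→12→9→2 bottleneck 11, total now 18
augment #3: 4→5→6→9→2 bottleneck 4, total now 22
augment #4: 4→5→8→9→2 bottleneck 1, total now 23
augment #5: 4→10→3→1→2 bottleneck 16, total now 39
augment #6: 4→10→13→9→2 bottleneck 1, total now 40
augment #7: 4→12→5→11→1→2 bottleneck 6, total now 46
augment #8: 4→10→13→9→3→1→2 bottleneck 2, total now 48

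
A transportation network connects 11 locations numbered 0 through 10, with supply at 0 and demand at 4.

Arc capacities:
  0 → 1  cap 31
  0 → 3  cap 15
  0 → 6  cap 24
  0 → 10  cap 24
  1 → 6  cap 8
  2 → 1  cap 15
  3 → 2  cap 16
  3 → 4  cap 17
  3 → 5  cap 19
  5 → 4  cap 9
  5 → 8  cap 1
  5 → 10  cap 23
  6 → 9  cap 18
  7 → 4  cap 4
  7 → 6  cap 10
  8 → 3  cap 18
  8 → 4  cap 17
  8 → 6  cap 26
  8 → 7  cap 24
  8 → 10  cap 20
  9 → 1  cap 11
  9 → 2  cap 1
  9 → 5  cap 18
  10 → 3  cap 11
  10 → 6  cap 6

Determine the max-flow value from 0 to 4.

Maximum flow value: 27

augment #1: 0→3→4 bottleneck 15, total now 15
augment #2: 0→10→3→4 bottleneck 2, total now 17
augment #3: 0→6→9→5→4 bottleneck 9, total now 26
augment #4: 0→6→9→5→8→4 bottleneck 1, total now 27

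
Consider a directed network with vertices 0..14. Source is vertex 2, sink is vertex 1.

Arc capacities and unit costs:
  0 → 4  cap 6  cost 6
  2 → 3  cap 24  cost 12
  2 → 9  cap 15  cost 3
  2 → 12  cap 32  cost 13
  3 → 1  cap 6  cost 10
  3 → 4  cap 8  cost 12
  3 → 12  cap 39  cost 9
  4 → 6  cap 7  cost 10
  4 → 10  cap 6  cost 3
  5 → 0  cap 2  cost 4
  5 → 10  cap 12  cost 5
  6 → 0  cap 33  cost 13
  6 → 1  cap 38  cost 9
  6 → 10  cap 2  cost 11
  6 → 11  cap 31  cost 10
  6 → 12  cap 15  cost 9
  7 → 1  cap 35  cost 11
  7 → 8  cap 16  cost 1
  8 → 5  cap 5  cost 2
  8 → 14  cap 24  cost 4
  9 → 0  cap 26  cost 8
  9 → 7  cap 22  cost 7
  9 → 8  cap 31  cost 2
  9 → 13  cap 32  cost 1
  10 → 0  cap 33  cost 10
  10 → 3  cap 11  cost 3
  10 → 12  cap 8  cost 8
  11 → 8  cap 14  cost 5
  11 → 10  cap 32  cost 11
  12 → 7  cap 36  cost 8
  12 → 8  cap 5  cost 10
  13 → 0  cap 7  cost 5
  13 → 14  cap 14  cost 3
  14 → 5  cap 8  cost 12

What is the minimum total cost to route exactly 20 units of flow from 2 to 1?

shortest-cost path #1: 2→9→7→1 push 15 @ unit cost 21 (adds 315)
shortest-cost path #2: 2→3→1 push 5 @ unit cost 22 (adds 110)
total cost = 425

Minimum cost for 20 units: 425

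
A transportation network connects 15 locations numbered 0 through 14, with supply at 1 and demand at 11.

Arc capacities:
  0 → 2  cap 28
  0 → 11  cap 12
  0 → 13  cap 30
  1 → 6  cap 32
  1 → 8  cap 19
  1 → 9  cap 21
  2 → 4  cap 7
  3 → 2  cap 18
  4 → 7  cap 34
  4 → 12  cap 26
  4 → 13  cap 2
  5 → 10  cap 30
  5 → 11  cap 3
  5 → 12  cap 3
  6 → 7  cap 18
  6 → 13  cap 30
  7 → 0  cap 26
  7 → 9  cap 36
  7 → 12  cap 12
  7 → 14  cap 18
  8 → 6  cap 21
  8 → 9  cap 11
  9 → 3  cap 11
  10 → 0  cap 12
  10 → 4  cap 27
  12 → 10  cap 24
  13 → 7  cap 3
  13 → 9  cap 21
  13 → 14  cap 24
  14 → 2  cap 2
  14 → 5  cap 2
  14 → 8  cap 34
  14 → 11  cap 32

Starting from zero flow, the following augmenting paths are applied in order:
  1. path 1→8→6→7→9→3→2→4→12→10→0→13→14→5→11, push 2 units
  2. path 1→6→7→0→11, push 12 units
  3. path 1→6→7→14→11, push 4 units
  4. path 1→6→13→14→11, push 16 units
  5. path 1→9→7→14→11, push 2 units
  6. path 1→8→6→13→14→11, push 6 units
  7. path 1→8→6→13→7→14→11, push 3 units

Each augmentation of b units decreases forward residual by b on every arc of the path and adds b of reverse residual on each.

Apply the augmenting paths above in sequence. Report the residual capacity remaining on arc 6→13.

after path 1 (1→8→6→7→9→3→2→4→12→10→0→13→14→5→11, push 2): res(6,13)=30
after path 2 (1→6→7→0→11, push 12): res(6,13)=30
after path 3 (1→6→7→14→11, push 4): res(6,13)=30
after path 4 (1→6→13→14→11, push 16): res(6,13)=14
after path 5 (1→9→7→14→11, push 2): res(6,13)=14
after path 6 (1→8→6→13→14→11, push 6): res(6,13)=8
after path 7 (1→8→6→13→7→14→11, push 3): res(6,13)=5

Residual capacity of (6,13): 5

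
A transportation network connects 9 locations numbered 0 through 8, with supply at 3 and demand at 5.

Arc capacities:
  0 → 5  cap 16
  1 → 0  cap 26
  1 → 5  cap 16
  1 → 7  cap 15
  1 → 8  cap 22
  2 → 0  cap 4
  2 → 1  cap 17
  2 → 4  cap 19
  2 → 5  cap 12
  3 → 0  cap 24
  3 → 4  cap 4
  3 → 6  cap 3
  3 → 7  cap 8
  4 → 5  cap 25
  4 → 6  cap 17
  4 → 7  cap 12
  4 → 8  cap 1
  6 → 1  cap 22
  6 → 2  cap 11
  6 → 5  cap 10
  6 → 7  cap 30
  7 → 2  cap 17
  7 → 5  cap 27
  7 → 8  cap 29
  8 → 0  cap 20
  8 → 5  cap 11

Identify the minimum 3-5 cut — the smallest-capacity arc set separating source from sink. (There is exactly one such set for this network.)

augment #1: 3→0→5 push 16
augment #2: 3→4→5 push 4
augment #3: 3→6→5 push 3
augment #4: 3→7→5 push 8
max flow = 31; residual-reachable set from 3 gives S-side
cut edges (S→T): {(0,5), (3,4), (3,6), (3,7)} total cap 31

Min-cut arcs: {(0,5), (3,4), (3,6), (3,7)} (total capacity 31)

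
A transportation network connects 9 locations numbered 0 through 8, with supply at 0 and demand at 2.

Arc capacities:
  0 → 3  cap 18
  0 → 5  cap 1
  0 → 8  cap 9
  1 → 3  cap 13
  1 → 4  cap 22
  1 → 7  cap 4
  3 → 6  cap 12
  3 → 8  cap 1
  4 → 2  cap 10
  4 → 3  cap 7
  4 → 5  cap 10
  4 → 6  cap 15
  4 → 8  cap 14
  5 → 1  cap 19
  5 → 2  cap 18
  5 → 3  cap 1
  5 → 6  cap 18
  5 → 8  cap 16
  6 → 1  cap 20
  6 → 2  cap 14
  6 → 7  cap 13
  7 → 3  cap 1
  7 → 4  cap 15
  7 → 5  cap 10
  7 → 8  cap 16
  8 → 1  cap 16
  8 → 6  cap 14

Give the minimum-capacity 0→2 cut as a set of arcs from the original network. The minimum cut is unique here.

Min-cut arcs: {(0,5), (0,8), (3,6), (3,8)} (total capacity 23)

augment #1: 0→5→2 push 1
augment #2: 0→3→6→2 push 12
augment #3: 0→8→6→2 push 2
augment #4: 0→8→1→4→2 push 7
augment #5: 0→3→8→1→4→2 push 1
max flow = 23; residual-reachable set from 0 gives S-side
cut edges (S→T): {(0,5), (0,8), (3,6), (3,8)} total cap 23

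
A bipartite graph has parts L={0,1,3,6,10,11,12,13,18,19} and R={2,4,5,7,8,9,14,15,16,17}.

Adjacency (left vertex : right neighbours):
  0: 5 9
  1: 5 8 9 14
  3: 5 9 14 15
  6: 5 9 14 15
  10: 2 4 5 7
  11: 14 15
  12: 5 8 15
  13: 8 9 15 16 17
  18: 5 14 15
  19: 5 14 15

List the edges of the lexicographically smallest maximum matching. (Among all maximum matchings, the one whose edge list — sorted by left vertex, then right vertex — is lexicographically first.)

Lex-smallest maximum matching: {(0,5), (1,8), (3,9), (6,14), (10,2), (11,15), (13,16)}

|M| = 7 (so the lex-smallest maximum matching has 7 edges)
process left vertices in ascending order; for each, take the smallest-labelled available neighbour that still permits 7 edges overall, or leave it unmatched if none does
lex-smallest matching: {0-5, 1-8, 3-9, 6-14, 10-2, 11-15, 13-16}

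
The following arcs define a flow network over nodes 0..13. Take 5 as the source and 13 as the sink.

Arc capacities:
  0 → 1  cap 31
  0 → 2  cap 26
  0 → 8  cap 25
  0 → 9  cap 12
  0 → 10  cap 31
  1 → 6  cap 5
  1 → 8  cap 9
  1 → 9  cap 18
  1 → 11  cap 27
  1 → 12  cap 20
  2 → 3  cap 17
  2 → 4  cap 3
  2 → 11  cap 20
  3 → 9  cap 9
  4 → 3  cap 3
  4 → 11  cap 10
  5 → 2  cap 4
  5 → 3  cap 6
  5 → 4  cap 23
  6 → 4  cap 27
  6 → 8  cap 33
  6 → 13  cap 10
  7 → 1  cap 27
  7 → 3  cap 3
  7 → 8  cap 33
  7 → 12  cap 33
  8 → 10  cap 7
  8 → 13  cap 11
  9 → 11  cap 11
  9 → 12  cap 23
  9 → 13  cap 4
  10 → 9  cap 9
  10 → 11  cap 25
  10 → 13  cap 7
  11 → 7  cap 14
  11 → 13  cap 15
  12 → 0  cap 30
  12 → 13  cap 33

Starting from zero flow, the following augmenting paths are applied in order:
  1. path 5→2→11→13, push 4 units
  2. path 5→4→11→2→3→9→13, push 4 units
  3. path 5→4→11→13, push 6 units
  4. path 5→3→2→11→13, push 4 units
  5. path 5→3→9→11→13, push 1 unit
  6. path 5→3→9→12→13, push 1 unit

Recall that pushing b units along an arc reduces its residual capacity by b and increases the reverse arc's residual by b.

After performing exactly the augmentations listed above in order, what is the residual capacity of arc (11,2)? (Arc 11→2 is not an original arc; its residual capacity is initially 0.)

after path 1 (5→2→11→13, push 4): res(11,2)=4
after path 2 (5→4→11→2→3→9→13, push 4): res(11,2)=0
after path 3 (5→4→11→13, push 6): res(11,2)=0
after path 4 (5→3→2→11→13, push 4): res(11,2)=4
after path 5 (5→3→9→11→13, push 1): res(11,2)=4
after path 6 (5→3→9→12→13, push 1): res(11,2)=4

Residual capacity of (11,2): 4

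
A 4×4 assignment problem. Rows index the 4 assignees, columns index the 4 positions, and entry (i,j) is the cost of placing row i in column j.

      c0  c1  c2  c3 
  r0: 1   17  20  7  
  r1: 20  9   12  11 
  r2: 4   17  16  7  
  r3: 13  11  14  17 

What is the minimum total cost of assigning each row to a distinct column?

one of 2 optimal assignments: row0→col0 (cost 1), row1→col1 (cost 9), row2→col3 (cost 7), row3→col2 (cost 14)
total = 1 + 9 + 7 + 14 = 31

Minimum assignment cost: 31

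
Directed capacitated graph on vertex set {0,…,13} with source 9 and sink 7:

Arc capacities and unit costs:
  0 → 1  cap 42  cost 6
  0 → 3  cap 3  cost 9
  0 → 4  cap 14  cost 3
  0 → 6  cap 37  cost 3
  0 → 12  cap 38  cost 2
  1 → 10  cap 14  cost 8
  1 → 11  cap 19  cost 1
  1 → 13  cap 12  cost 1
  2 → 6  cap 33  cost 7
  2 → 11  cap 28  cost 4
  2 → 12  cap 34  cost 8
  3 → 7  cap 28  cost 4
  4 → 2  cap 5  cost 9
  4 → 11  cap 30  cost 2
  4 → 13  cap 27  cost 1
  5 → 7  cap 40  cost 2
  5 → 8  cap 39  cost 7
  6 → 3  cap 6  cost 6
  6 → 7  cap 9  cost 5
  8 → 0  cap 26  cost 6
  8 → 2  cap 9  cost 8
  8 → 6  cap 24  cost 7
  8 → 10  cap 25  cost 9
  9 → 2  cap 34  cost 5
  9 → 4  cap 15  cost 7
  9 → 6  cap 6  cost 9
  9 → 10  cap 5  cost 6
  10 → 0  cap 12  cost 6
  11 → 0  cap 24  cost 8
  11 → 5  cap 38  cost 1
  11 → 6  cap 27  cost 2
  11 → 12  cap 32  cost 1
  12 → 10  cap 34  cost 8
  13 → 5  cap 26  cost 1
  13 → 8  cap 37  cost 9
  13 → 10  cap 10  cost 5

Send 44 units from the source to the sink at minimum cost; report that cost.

shortest-cost path #1: 9→4→13→5→7 push 15 @ unit cost 11 (adds 165)
shortest-cost path #2: 9→2→11→5→7 push 25 @ unit cost 12 (adds 300)
shortest-cost path #3: 9→6→7 push 4 @ unit cost 14 (adds 56)
total cost = 521

Minimum cost for 44 units: 521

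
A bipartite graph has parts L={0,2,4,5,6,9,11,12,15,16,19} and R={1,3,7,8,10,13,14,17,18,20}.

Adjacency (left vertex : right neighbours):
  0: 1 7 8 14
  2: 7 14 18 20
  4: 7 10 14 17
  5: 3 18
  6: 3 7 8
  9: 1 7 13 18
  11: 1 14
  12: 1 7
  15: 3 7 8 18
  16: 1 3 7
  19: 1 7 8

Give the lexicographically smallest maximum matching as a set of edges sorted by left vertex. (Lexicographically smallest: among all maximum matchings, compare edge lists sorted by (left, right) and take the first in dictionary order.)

|M| = 9 (so the lex-smallest maximum matching has 9 edges)
process left vertices in ascending order; for each, take the smallest-labelled available neighbour that still permits 9 edges overall, or leave it unmatched if none does
lex-smallest matching: {0-1, 2-20, 4-10, 5-3, 6-7, 9-13, 11-14, 15-18, 19-8}

Lex-smallest maximum matching: {(0,1), (2,20), (4,10), (5,3), (6,7), (9,13), (11,14), (15,18), (19,8)}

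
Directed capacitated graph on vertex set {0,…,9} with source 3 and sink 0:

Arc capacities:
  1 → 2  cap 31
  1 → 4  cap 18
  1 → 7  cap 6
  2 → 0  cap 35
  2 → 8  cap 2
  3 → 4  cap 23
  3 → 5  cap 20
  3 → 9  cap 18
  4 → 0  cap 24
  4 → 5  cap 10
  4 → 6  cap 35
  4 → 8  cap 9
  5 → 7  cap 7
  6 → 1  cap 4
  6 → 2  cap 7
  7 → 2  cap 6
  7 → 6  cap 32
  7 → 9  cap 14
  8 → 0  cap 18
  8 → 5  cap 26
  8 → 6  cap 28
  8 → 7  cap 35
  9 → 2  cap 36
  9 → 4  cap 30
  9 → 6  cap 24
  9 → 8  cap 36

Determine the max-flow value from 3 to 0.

Maximum flow value: 48

augment #1: 3→4→0 bottleneck 23, total now 23
augment #2: 3→9→2→0 bottleneck 18, total now 41
augment #3: 3→5→7→2→0 bottleneck 6, total now 47
augment #4: 3→5→7→6→2→0 bottleneck 1, total now 48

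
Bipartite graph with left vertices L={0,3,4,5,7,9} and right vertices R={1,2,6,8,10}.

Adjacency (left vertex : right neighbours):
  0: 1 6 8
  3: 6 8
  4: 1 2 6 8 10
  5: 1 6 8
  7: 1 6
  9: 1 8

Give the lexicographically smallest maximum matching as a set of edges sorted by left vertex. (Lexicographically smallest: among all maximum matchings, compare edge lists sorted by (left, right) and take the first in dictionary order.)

|M| = 4 (so the lex-smallest maximum matching has 4 edges)
process left vertices in ascending order; for each, take the smallest-labelled available neighbour that still permits 4 edges overall, or leave it unmatched if none does
lex-smallest matching: {0-1, 3-6, 4-2, 5-8}

Lex-smallest maximum matching: {(0,1), (3,6), (4,2), (5,8)}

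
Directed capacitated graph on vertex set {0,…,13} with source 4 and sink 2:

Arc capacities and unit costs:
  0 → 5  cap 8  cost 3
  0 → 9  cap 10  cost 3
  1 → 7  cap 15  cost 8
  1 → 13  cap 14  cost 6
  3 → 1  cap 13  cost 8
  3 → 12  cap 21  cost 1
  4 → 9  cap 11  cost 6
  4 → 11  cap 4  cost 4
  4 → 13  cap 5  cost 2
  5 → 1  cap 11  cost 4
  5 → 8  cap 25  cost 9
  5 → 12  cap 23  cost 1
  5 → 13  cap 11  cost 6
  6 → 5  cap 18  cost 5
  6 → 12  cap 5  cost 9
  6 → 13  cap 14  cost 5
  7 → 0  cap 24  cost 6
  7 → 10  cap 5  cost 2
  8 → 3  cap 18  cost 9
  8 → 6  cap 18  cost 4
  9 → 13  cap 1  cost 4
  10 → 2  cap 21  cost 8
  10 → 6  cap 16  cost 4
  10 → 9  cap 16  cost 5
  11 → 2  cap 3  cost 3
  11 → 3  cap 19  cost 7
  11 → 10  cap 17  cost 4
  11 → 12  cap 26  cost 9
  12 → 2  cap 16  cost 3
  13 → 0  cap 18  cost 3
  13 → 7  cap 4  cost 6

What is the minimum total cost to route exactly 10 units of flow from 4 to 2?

shortest-cost path #1: 4→11→2 push 3 @ unit cost 7 (adds 21)
shortest-cost path #2: 4→13→0→5→12→2 push 5 @ unit cost 12 (adds 60)
shortest-cost path #3: 4→11→3→12→2 push 1 @ unit cost 15 (adds 15)
shortest-cost path #4: 4→9→13→0→5→12→2 push 1 @ unit cost 20 (adds 20)
total cost = 116

Minimum cost for 10 units: 116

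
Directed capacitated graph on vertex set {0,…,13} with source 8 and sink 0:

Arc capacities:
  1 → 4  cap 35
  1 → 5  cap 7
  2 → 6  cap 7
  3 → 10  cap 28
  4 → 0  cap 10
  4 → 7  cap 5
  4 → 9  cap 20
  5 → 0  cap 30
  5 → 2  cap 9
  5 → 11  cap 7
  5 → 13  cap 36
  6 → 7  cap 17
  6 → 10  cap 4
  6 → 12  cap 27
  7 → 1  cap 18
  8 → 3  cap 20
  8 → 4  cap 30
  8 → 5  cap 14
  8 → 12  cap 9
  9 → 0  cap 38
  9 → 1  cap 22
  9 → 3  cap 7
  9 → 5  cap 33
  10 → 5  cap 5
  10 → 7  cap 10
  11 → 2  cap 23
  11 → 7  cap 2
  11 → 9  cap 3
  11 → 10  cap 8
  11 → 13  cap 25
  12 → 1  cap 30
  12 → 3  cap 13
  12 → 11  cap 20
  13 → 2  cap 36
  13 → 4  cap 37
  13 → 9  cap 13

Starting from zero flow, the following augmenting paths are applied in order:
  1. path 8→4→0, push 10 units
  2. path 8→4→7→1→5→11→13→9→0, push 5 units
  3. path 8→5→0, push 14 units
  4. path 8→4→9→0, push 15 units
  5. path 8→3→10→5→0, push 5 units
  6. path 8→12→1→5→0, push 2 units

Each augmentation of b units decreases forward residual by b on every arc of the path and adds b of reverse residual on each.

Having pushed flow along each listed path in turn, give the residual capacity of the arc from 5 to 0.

after path 1 (8→4→0, push 10): res(5,0)=30
after path 2 (8→4→7→1→5→11→13→9→0, push 5): res(5,0)=30
after path 3 (8→5→0, push 14): res(5,0)=16
after path 4 (8→4→9→0, push 15): res(5,0)=16
after path 5 (8→3→10→5→0, push 5): res(5,0)=11
after path 6 (8→12→1→5→0, push 2): res(5,0)=9

Residual capacity of (5,0): 9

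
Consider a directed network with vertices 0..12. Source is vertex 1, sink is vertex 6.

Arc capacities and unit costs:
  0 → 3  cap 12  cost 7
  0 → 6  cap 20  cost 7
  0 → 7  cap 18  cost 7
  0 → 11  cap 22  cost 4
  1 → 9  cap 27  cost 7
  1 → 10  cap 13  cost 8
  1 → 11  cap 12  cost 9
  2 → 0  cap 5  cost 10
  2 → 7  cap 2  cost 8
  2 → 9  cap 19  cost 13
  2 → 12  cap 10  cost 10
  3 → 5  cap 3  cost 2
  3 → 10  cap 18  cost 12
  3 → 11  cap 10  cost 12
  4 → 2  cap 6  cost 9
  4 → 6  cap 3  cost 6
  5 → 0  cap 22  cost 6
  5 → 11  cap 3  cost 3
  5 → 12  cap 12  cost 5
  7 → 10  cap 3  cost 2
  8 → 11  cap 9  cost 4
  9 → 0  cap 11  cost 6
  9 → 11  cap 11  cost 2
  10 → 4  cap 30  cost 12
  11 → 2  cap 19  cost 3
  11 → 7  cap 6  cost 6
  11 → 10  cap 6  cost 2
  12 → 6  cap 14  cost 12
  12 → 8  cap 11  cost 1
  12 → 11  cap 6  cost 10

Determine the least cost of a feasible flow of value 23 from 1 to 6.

Minimum cost for 23 units: 579

shortest-cost path #1: 1→9→0→6 push 11 @ unit cost 20 (adds 220)
shortest-cost path #2: 1→10→4→6 push 3 @ unit cost 26 (adds 78)
shortest-cost path #3: 1→11→2→0→6 push 5 @ unit cost 29 (adds 145)
shortest-cost path #4: 1→11→2→12→6 push 4 @ unit cost 34 (adds 136)
total cost = 579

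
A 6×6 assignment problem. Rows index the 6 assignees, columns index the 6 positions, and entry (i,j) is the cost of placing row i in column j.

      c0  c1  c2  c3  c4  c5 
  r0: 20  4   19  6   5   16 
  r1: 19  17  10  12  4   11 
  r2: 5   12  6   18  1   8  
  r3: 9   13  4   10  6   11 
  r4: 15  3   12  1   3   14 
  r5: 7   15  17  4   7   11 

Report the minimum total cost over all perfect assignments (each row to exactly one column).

one of 2 optimal assignments: row0→col1 (cost 4), row1→col4 (cost 4), row2→col5 (cost 8), row3→col2 (cost 4), row4→col3 (cost 1), row5→col0 (cost 7)
total = 4 + 4 + 8 + 4 + 1 + 7 = 28

Minimum assignment cost: 28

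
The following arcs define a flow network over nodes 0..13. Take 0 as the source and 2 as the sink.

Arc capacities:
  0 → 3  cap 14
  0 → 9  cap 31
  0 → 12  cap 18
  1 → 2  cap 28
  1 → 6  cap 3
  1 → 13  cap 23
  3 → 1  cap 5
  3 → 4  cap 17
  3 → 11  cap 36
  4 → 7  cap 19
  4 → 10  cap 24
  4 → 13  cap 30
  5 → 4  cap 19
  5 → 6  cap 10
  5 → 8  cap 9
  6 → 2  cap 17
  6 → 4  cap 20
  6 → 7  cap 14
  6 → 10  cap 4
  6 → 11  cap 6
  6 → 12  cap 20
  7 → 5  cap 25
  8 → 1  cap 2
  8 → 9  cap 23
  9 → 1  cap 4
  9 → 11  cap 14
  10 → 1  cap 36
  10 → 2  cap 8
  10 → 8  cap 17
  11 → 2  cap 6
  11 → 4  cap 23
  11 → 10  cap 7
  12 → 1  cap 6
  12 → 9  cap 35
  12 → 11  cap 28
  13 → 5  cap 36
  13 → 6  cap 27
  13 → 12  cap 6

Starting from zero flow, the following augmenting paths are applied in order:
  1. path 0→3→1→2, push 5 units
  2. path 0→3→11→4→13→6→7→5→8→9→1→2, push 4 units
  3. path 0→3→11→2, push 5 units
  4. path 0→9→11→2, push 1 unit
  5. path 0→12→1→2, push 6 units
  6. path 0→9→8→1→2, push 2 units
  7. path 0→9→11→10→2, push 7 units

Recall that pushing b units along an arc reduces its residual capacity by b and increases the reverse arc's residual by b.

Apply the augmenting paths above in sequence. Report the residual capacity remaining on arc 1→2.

after path 1 (0→3→1→2, push 5): res(1,2)=23
after path 2 (0→3→11→4→13→6→7→5→8→9→1→2, push 4): res(1,2)=19
after path 3 (0→3→11→2, push 5): res(1,2)=19
after path 4 (0→9→11→2, push 1): res(1,2)=19
after path 5 (0→12→1→2, push 6): res(1,2)=13
after path 6 (0→9→8→1→2, push 2): res(1,2)=11
after path 7 (0→9→11→10→2, push 7): res(1,2)=11

Residual capacity of (1,2): 11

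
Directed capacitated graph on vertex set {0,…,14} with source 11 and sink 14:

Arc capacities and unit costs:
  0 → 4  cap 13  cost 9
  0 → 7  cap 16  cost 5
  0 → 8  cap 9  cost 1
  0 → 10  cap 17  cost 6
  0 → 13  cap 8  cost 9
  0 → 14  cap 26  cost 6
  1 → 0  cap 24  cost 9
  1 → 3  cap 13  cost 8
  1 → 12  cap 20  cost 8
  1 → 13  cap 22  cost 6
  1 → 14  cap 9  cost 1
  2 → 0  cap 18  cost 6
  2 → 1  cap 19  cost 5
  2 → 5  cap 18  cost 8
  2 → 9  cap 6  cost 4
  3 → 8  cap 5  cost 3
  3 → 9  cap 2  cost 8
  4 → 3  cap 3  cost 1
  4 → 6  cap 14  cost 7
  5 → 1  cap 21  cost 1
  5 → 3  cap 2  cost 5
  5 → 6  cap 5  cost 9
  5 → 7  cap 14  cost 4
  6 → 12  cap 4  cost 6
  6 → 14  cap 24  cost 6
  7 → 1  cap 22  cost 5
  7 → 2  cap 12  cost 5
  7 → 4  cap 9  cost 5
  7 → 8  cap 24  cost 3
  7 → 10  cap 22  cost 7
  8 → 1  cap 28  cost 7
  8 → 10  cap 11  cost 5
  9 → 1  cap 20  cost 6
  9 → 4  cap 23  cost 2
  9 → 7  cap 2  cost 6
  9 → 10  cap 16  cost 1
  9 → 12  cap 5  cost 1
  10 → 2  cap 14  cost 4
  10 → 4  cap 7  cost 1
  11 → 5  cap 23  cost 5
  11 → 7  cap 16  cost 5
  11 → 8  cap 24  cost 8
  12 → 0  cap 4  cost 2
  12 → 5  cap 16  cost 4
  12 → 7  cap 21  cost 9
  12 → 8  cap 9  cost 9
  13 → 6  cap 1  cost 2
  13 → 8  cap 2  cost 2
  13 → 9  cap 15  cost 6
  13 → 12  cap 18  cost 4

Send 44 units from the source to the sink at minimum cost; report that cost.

shortest-cost path #1: 11→5→1→14 push 9 @ unit cost 7 (adds 63)
shortest-cost path #2: 11→5→6→14 push 5 @ unit cost 20 (adds 100)
shortest-cost path #3: 11→5→1→13→6→14 push 1 @ unit cost 20 (adds 20)
shortest-cost path #4: 11→5→1→0→14 push 8 @ unit cost 21 (adds 168)
shortest-cost path #5: 11→7→2→0→14 push 12 @ unit cost 22 (adds 264)
shortest-cost path #6: 11→7→4→6→14 push 4 @ unit cost 23 (adds 92)
shortest-cost path #7: 11→8→10→4→6→14 push 5 @ unit cost 27 (adds 135)
total cost = 842

Minimum cost for 44 units: 842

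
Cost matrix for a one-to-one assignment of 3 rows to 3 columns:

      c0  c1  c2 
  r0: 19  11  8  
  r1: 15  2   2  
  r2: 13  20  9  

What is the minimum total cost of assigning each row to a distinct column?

optimal assignment: row0→col2 (cost 8), row1→col1 (cost 2), row2→col0 (cost 13)
total = 8 + 2 + 13 = 23

Minimum assignment cost: 23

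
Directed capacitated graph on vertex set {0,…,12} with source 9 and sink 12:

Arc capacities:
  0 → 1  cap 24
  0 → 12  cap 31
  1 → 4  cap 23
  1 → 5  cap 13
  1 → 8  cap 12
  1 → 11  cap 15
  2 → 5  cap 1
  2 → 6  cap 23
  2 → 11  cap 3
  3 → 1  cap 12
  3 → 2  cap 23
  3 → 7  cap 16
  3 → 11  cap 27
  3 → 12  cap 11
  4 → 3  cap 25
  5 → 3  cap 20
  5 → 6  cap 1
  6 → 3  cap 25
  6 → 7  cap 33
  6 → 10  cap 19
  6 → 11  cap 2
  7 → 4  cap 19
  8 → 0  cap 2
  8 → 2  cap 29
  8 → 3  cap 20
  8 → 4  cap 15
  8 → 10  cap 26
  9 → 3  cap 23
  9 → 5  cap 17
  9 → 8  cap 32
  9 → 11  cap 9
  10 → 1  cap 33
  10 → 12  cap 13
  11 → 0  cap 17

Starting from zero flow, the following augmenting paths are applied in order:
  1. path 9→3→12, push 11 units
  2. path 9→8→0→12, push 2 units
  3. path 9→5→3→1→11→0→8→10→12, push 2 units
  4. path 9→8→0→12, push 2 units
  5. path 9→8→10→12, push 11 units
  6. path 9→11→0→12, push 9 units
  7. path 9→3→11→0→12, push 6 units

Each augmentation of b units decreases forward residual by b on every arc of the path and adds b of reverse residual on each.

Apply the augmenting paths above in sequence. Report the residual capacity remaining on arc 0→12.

after path 1 (9→3→12, push 11): res(0,12)=31
after path 2 (9→8→0→12, push 2): res(0,12)=29
after path 3 (9→5→3→1→11→0→8→10→12, push 2): res(0,12)=29
after path 4 (9→8→0→12, push 2): res(0,12)=27
after path 5 (9→8→10→12, push 11): res(0,12)=27
after path 6 (9→11→0→12, push 9): res(0,12)=18
after path 7 (9→3→11→0→12, push 6): res(0,12)=12

Residual capacity of (0,12): 12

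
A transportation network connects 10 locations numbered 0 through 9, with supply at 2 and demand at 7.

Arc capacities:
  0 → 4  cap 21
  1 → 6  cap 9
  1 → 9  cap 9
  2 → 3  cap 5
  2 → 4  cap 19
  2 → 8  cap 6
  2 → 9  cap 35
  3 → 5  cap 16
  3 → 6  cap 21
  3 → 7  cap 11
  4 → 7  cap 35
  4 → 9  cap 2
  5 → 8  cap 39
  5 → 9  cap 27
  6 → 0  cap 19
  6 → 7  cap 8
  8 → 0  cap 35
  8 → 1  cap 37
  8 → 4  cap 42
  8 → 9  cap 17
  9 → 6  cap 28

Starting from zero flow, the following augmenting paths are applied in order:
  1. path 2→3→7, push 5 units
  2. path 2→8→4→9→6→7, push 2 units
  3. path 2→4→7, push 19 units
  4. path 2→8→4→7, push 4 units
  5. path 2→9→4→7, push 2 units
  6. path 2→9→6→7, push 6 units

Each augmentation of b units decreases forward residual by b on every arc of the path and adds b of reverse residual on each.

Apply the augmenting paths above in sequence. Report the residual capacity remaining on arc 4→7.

after path 1 (2→3→7, push 5): res(4,7)=35
after path 2 (2→8→4→9→6→7, push 2): res(4,7)=35
after path 3 (2→4→7, push 19): res(4,7)=16
after path 4 (2→8→4→7, push 4): res(4,7)=12
after path 5 (2→9→4→7, push 2): res(4,7)=10
after path 6 (2→9→6→7, push 6): res(4,7)=10

Residual capacity of (4,7): 10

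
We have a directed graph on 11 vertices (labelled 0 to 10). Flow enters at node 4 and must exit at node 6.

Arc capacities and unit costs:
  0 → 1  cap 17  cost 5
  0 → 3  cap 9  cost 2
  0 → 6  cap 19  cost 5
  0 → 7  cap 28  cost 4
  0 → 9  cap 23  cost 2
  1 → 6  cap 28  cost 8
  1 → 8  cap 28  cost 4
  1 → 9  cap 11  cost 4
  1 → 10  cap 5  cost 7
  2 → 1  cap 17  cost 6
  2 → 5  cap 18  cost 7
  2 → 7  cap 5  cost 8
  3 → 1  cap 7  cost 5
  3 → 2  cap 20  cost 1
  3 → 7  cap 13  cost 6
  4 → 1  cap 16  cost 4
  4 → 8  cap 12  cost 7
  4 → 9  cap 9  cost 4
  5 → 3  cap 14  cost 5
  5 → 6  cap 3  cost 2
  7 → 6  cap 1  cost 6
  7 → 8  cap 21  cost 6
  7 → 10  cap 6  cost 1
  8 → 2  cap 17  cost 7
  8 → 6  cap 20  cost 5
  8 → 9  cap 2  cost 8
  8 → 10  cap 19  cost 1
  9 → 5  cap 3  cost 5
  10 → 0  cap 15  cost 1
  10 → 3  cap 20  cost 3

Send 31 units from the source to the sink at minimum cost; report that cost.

Minimum cost for 31 units: 369

shortest-cost path #1: 4→9→5→6 push 3 @ unit cost 11 (adds 33)
shortest-cost path #2: 4→8→6 push 12 @ unit cost 12 (adds 144)
shortest-cost path #3: 4→1→6 push 16 @ unit cost 12 (adds 192)
total cost = 369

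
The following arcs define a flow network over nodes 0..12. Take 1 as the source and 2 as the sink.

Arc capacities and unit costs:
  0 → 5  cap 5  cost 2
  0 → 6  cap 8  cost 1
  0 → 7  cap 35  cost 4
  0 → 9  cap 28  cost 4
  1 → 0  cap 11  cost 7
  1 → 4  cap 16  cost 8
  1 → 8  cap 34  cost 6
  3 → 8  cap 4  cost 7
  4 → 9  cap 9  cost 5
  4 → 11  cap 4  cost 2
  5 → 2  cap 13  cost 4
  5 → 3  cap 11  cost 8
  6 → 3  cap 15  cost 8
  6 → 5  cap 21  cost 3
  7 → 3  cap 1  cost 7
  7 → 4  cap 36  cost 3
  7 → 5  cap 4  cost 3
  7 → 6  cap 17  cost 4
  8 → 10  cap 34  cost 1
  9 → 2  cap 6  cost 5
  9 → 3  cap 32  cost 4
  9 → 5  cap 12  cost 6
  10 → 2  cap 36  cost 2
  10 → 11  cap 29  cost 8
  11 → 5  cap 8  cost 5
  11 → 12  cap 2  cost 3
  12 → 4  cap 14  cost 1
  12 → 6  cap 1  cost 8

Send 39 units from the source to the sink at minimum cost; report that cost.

shortest-cost path #1: 1→8→10→2 push 34 @ unit cost 9 (adds 306)
shortest-cost path #2: 1→0→5→2 push 5 @ unit cost 13 (adds 65)
total cost = 371

Minimum cost for 39 units: 371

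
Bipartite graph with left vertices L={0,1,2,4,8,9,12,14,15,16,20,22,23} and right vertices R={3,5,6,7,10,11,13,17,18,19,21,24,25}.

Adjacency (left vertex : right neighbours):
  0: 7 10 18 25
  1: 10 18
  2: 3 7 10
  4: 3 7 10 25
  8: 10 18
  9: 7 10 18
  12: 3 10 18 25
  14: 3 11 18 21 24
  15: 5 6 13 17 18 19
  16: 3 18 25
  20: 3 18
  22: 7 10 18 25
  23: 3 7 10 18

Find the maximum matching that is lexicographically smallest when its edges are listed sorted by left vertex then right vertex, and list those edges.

|M| = 7 (so the lex-smallest maximum matching has 7 edges)
process left vertices in ascending order; for each, take the smallest-labelled available neighbour that still permits 7 edges overall, or leave it unmatched if none does
lex-smallest matching: {0-7, 1-10, 2-3, 4-25, 8-18, 14-11, 15-5}

Lex-smallest maximum matching: {(0,7), (1,10), (2,3), (4,25), (8,18), (14,11), (15,5)}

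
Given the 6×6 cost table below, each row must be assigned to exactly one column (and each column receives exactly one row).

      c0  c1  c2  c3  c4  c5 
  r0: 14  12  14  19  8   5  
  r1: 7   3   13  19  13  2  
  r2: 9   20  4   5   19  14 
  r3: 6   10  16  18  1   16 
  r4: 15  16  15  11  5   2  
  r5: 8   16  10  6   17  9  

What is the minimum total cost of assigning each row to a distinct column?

Minimum assignment cost: 29

one of 2 optimal assignments: row0→col4 (cost 8), row1→col1 (cost 3), row2→col2 (cost 4), row3→col0 (cost 6), row4→col5 (cost 2), row5→col3 (cost 6)
total = 8 + 3 + 4 + 6 + 2 + 6 = 29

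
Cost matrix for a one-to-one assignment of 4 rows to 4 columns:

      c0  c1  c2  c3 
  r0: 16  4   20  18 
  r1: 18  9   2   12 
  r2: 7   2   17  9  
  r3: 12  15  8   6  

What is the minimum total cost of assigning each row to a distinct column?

Minimum assignment cost: 19

optimal assignment: row0→col1 (cost 4), row1→col2 (cost 2), row2→col0 (cost 7), row3→col3 (cost 6)
total = 4 + 2 + 7 + 6 = 19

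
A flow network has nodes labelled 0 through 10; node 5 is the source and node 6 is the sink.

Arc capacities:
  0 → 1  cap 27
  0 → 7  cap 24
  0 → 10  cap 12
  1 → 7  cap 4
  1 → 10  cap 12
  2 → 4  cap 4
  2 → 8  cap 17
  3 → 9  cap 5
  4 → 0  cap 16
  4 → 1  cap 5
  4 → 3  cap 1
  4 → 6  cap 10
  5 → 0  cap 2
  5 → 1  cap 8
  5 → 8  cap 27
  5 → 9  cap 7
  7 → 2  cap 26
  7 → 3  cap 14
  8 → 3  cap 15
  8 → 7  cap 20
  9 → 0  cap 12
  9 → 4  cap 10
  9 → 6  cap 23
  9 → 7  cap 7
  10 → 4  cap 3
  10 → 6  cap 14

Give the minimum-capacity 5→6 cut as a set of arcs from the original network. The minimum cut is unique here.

Min-cut arcs: {(2,4), (3,9), (5,0), (5,1), (5,9)} (total capacity 26)

augment #1: 5→9→6 push 7
augment #2: 5→0→10→6 push 2
augment #3: 5→1→10→6 push 8
augment #4: 5→8→3→9→6 push 5
augment #5: 5→8→7→2→4→6 push 4
max flow = 26; residual-reachable set from 5 gives S-side
cut edges (S→T): {(2,4), (3,9), (5,0), (5,1), (5,9)} total cap 26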